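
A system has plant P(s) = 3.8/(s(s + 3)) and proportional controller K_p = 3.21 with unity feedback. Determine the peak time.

The closed-loop denominator s² + 3s + 12.2 gives ω_n = √12.2 = 3.493 and ζ = 3/(2ω_n) = 0.4295.
Damped frequency ω_d = ω_n√(1−ζ²) = 3.154 rad/s, so peak time T_p = π/ω_d = 0.996 s.

T_p = 0.996 s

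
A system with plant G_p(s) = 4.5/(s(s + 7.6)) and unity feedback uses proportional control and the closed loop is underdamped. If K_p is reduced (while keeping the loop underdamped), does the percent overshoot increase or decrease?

decrease

ζ = 7.6/(2√(4.5K_p)) rises as K_p falls; higher damping means less overshoot.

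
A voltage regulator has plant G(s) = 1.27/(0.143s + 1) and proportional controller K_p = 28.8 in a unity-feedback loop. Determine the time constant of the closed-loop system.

τ = 0.00381 s

Closed loop: T(s) = K_p·G/(1+K_p·G) = 36.58/(0.143s + 1 + 36.58), with pole at s = −(1 + 36.58)/0.143 = −262.8.
Closed-loop time constant τ = 1/262.8 = 0.00381 s.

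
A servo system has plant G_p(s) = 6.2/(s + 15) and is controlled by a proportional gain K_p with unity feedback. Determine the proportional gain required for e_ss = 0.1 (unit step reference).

K_p = 21.8

For a type-0 loop with proportional control, e_ss = 1/(1 + K_p·G_p(0)).
G_p(0) = 0.4133. Require 1/(1 + K_p·0.4133) = 0.1, so 1 + 0.4133·K_p = 10.
K_p = (10 − 1)/0.4133 = 21.8.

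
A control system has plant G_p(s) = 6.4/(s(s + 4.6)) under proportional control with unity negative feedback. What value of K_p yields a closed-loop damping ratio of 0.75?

K_p = 1.47

Closed-loop characteristic equation: s² + 4.6s + K_p·6.4 = 0.
So ω_n = √(6.4K_p) and 2ζω_n = 4.6, giving ζ = 4.6/(2√(6.4K_p)).
Setting ζ = 0.75: √(6.4K_p) = 4.6/(2·0.75) = 3.067, so K_p = 9.404/6.4 = 1.47.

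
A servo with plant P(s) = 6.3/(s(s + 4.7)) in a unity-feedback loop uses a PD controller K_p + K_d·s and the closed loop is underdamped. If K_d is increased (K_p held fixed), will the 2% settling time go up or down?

decrease

Characteristic equation s² + (4.7 + 6.3K_d)s + 6.3K_p = 0: raising K_d increases ζω_n = (4.7+6.3K_d)/2 while the loop stays underdamped, so T_s ≈ 4/(ζω_n) decreases.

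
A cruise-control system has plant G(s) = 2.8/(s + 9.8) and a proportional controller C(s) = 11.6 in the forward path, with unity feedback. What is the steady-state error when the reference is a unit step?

The loop is type 0. Static position error constant K_pos = C(0)·G(0) = 11.6·0.2857 = 3.314.
Steady-state error to a unit step: e_ss = 1/(1+K_pos) = 1/4.314 = 0.232.

0.232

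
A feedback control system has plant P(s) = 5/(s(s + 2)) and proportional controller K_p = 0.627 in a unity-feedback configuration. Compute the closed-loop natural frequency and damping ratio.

ω_n = 1.77 rad/s, ζ = 0.565

With unity feedback the closed-loop characteristic equation is s² + 2s + 0.627·5 = s² + 2s + 3.135 = 0.
Matching s² + 2ζω_n s + ω_n²: ω_n = √3.135 = 1.771 rad/s and 2ζω_n = 2, so ζ = 2/(2·1.771) = 0.565.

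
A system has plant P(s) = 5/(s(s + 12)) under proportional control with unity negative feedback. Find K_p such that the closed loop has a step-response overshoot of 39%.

K_p = 87.3

From %OS = 100·exp(−πζ/√(1−ζ²)) = 39%, ζ = −ln(0.39)/√(π²+ln²(0.39)) = 0.2871.
Characteristic equation s² + 12s + 5K_p = 0 gives ζ = 12/(2√(5K_p)).
Setting ζ = 0.2871: √(5K_p) = 12/(2·0.2871) = 20.9, so K_p = 436.7/5 = 87.3.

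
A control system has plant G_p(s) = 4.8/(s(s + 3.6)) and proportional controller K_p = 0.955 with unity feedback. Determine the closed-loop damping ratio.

ζ = 0.841

The closed-loop denominator is s(s+3.6) + 0.955·4.8 = s² + 3.6s + 4.584.
Matching s² + 2ζω_n s + ω_n²: ω_n = √4.584 = 2.141 rad/s and 2ζω_n = 3.6, so ζ = 3.6/(2·2.141) = 0.841.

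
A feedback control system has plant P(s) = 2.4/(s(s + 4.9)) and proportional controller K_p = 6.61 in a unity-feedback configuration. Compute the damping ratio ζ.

ζ = 0.615

The closed-loop denominator is s(s+4.9) + 6.61·2.4 = s² + 4.9s + 15.86.
So ω_n² = 15.86 ⇒ ω_n = 3.983 rad/s, and ζ = 4.9/(2ω_n) = 0.615.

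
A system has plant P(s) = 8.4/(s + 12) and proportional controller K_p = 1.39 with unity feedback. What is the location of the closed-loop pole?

Closed-loop transfer function: T(s) = K_p·P(s)/(1 + K_p·P(s)) = 11.68/(s + 12 + 11.68) = 11.68/(s + 23.68).
The closed-loop pole is at s = −23.68.

s = -23.68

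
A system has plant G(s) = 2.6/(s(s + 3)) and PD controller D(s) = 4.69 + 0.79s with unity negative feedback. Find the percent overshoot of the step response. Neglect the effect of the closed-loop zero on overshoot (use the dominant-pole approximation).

3.71%

Forward path: (4.69 + 0.79s)·2.6/(s(s+3)). The closed-loop characteristic equation is s² + (3 + 2.6·0.79)s + 2.6·4.69 = 0.
That is s² + 5.054s + 12.19 = 0, so ω_n = 3.492 rad/s and ζ = 5.054/(2·3.492) = 0.7237.
%OS = 100·exp(−πζ/√(1−ζ²)) = 3.71%.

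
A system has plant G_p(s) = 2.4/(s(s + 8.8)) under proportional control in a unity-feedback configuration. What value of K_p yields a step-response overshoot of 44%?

K_p = 126

From %OS = 100·exp(−πζ/√(1−ζ²)) = 44%, ζ = −ln(0.44)/√(π²+ln²(0.44)) = 0.2528.
Characteristic equation s² + 8.8s + 2.4K_p = 0 gives ζ = 8.8/(2√(2.4K_p)).
Setting ζ = 0.2528: √(2.4K_p) = 8.8/(2·0.2528) = 17.4, so K_p = 302.9/2.4 = 126.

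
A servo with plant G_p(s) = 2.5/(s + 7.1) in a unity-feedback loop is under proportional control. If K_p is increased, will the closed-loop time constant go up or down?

decrease

The closed-loop bandwidth 7.1+K_p·2.5 grows with K_p, so τ shrinks.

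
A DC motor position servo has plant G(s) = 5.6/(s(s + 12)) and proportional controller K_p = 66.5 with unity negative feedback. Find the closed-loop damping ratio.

With unity feedback the closed-loop characteristic equation is s² + 12s + 66.5·5.6 = s² + 12s + 372.4 = 0.
Matching s² + 2ζω_n s + ω_n²: ω_n = √372.4 = 19.3 rad/s and 2ζω_n = 12, so ζ = 12/(2·19.3) = 0.311.

ζ = 0.311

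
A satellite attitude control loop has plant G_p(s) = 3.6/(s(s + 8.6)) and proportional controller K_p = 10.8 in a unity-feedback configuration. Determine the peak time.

T_p = 0.696 s

The closed-loop denominator s² + 8.6s + 38.88 gives ω_n = √38.88 = 6.235 and ζ = 8.6/(2ω_n) = 0.6896.
Damped frequency ω_d = ω_n√(1−ζ²) = 4.516 rad/s, so peak time T_p = π/ω_d = 0.696 s.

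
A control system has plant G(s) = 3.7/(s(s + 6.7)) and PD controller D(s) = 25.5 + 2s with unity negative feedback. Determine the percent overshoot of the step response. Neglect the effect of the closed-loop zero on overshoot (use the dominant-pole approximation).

3.63%

Forward path: (25.5 + 2s)·3.7/(s(s+6.7)). The closed-loop characteristic equation is s² + (6.7 + 3.7·2)s + 3.7·25.5 = 0.
That is s² + 14.1s + 94.35 = 0, so ω_n = 9.713 rad/s and ζ = 14.1/(2·9.713) = 0.7258.
%OS = 100·exp(−πζ/√(1−ζ²)) = 3.63%.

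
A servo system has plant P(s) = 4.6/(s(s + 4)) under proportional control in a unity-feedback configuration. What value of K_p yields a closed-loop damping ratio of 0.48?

K_p = 3.77

Closed-loop characteristic equation: s² + 4s + K_p·4.6 = 0.
So ω_n = √(4.6K_p) and 2ζω_n = 4, giving ζ = 4/(2√(4.6K_p)).
Setting ζ = 0.48: √(4.6K_p) = 4/(2·0.48) = 4.167, so K_p = 17.36/4.6 = 3.77.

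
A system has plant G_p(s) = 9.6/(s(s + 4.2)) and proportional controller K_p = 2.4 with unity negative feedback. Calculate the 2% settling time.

Closed-loop characteristic equation: s² + 4.2s + 23.04 = 0, so ω_n = 4.8 rad/s and ζ = 4.2/(2·4.8) = 0.4375.
2% settling time T_s ≈ 4/(ζω_n) = 4/2.1 = 1.9 s.

T_s ≈ 1.9 s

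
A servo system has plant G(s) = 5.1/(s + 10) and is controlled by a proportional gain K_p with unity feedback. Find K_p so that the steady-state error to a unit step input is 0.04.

K_p = 47.1

The loop is type 0, so e_ss(step) = 1/(1 + K_pos) with K_pos = K_p·G(0).
G(0) = 0.51. Require 1/(1 + K_p·0.51) = 0.04, so 1 + 0.51·K_p = 25.
K_p = (25 − 1)/0.51 = 47.1.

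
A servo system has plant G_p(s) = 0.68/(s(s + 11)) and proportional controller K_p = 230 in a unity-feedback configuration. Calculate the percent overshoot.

The closed-loop denominator s² + 11s + 156.4 gives ω_n = √156.4 = 12.51 and ζ = 11/(2ω_n) = 0.4398.
%OS = 100·exp(−πζ/√(1−ζ²)) = 100·exp(−π·0.4398/√0.8066) = 21.5%.

21.5%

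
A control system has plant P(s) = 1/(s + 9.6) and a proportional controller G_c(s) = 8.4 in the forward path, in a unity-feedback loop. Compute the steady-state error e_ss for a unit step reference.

0.533

The loop is type 0. Static position error constant K_pos = G_c(0)·P(0) = 8.4·0.1042 = 0.875.
Steady-state error to a unit step: e_ss = 1/(1+K_pos) = 1/1.875 = 0.533.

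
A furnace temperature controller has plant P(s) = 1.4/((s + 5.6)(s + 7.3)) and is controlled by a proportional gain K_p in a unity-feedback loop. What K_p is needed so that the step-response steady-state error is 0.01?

K_p = 2890

For a type-0 loop with proportional control, e_ss = 1/(1 + K_p·P(0)).
P(0) = 0.03425. Require 1/(1 + K_p·0.03425) = 0.01, so 1 + 0.03425·K_p = 100.
K_p = (100 − 1)/0.03425 = 2890.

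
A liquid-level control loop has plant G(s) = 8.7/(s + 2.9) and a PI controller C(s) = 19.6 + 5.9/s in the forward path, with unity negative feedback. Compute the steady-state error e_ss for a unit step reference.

The open loop C(s)G(s) has a pole at the origin (type 1), so the static position error constant is infinite and e_ss = 1/(1+∞) = 0.

0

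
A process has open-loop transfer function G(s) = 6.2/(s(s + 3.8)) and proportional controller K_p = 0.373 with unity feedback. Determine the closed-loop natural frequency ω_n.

The closed-loop denominator is s(s+3.8) + 0.373·6.2 = s² + 3.8s + 2.313.
Matching s² + 2ζω_n s + ω_n²: ω_n = √2.313 = 1.521 rad/s and 2ζω_n = 3.8, so ζ = 3.8/(2·1.521) = 1.25.

ω_n = 1.52 rad/s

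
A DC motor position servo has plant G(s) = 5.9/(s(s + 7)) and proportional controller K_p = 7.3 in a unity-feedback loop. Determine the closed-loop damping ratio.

With unity feedback the closed-loop characteristic equation is s² + 7s + 7.3·5.9 = s² + 7s + 43.07 = 0.
So ω_n² = 43.07 ⇒ ω_n = 6.563 rad/s, and ζ = 7/(2ω_n) = 0.533.

ζ = 0.533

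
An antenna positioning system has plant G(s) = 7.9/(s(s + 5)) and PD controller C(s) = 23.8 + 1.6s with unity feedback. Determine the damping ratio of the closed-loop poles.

Forward path: (23.8 + 1.6s)·7.9/(s(s+5)). The closed-loop characteristic equation is s² + (5 + 7.9·1.6)s + 7.9·23.8 = 0.
That is s² + 17.64s + 188 = 0, so ω_n = 13.71 rad/s and ζ = 17.64/(2·13.71) = 0.6432.

ζ = 0.643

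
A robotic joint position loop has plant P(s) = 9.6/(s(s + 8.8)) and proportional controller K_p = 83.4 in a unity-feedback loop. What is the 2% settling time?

The closed-loop denominator s² + 8.8s + 800.6 gives ω_n = √800.6 = 28.3 and ζ = 8.8/(2ω_n) = 0.1555.
2% settling time T_s ≈ 4/(ζω_n) = 4/4.4 = 0.909 s.

T_s ≈ 0.909 s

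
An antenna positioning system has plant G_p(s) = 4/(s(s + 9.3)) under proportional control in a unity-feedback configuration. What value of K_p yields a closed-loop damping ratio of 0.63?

K_p = 13.6

Closed-loop characteristic equation: s² + 9.3s + K_p·4 = 0.
So ω_n = √(4K_p) and 2ζω_n = 9.3, giving ζ = 9.3/(2√(4K_p)).
Setting ζ = 0.63: √(4K_p) = 9.3/(2·0.63) = 7.381, so K_p = 54.48/4 = 13.6.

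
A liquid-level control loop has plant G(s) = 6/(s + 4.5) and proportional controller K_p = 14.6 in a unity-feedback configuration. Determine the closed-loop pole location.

s = -92.1

Closed-loop transfer function: T(s) = K_p·G(s)/(1 + K_p·G(s)) = 87.6/(s + 4.5 + 87.6) = 87.6/(s + 92.1).
The closed-loop pole is at s = −92.1.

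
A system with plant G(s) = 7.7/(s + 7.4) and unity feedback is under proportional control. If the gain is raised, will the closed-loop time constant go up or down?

decrease

Closed-loop pole is at s = −(7.4+K_p·7.7); larger K_p moves it further left, so τ = 1/(7.4+K_p·7.7) decreases.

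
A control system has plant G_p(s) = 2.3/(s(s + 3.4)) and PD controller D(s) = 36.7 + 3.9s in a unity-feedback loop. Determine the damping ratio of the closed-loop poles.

Forward path: (36.7 + 3.9s)·2.3/(s(s+3.4)). The closed-loop characteristic equation is s² + (3.4 + 2.3·3.9)s + 2.3·36.7 = 0.
That is s² + 12.37s + 84.41 = 0, so ω_n = 9.187 rad/s and ζ = 12.37/(2·9.187) = 0.6732.

ζ = 0.673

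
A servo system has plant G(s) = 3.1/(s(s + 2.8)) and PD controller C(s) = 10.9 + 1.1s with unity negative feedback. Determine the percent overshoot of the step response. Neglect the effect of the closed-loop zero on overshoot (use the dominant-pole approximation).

Forward path: (10.9 + 1.1s)·3.1/(s(s+2.8)). The closed-loop characteristic equation is s² + (2.8 + 3.1·1.1)s + 3.1·10.9 = 0.
That is s² + 6.21s + 33.79 = 0, so ω_n = 5.813 rad/s and ζ = 6.21/(2·5.813) = 0.5342.
%OS = 100·exp(−πζ/√(1−ζ²)) = 13.7%.

13.7%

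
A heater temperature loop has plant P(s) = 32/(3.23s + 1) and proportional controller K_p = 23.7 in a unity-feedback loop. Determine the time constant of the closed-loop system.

τ = 0.00425 s

Closed loop: T(s) = K_p·P/(1+K_p·P) = 758.4/(3.23s + 1 + 758.4), with pole at s = −(1 + 758.4)/3.23 = −235.1.
Closed-loop time constant τ = 1/235.1 = 0.00425 s.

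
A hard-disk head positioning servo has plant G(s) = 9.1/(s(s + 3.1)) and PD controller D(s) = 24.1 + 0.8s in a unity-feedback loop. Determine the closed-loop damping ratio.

ζ = 0.35

Forward path: (24.1 + 0.8s)·9.1/(s(s+3.1)). The closed-loop characteristic equation is s² + (3.1 + 9.1·0.8)s + 9.1·24.1 = 0.
That is s² + 10.38s + 219.3 = 0, so ω_n = 14.81 rad/s and ζ = 10.38/(2·14.81) = 0.3505.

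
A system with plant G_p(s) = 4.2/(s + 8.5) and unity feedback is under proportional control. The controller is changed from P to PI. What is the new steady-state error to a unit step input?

0

Adding integral action puts a pole at s = 0 in the forward path, raising the system type to 1; a type-1 loop has zero steady-state error to a step.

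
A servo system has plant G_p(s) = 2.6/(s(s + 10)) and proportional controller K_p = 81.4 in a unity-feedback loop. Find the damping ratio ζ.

ζ = 0.344

With unity feedback the closed-loop characteristic equation is s² + 10s + 81.4·2.6 = s² + 10s + 211.6 = 0.
So ω_n² = 211.6 ⇒ ω_n = 14.55 rad/s, and ζ = 10/(2ω_n) = 0.344.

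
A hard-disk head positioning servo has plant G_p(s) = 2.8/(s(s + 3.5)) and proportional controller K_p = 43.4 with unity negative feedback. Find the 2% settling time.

From 1 + K_pG_p(s) = 0: s² + 3.5s + 121.5 = 0 ⇒ ω_n = 11.02, ζ = 0.1588.
2% settling time T_s ≈ 4/(ζω_n) = 4/1.75 = 2.29 s.

T_s ≈ 2.29 s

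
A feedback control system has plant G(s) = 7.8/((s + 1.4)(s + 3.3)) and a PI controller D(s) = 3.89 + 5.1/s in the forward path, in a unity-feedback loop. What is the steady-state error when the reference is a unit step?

0

The open loop D(s)G(s) has a pole at the origin (type 1), so the static position error constant is infinite and e_ss = 1/(1+∞) = 0.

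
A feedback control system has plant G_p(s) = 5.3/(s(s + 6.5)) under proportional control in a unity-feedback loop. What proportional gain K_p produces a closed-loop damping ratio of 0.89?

Closed-loop characteristic equation: s² + 6.5s + K_p·5.3 = 0.
So ω_n = √(5.3K_p) and 2ζω_n = 6.5, giving ζ = 6.5/(2√(5.3K_p)).
Setting ζ = 0.89: √(5.3K_p) = 6.5/(2·0.89) = 3.652, so K_p = 13.33/5.3 = 2.52.

K_p = 2.52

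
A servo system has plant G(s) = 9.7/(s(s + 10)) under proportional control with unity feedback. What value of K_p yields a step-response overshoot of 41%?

From %OS = 100·exp(−πζ/√(1−ζ²)) = 41%, ζ = −ln(0.41)/√(π²+ln²(0.41)) = 0.273.
Characteristic equation s² + 10s + 9.7K_p = 0 gives ζ = 10/(2√(9.7K_p)).
Setting ζ = 0.273: √(9.7K_p) = 10/(2·0.273) = 18.31, so K_p = 335.4/9.7 = 34.6.

K_p = 34.6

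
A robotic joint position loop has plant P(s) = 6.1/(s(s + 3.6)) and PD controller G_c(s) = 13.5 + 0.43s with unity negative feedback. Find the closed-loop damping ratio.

Forward path: (13.5 + 0.43s)·6.1/(s(s+3.6)). The closed-loop characteristic equation is s² + (3.6 + 6.1·0.43)s + 6.1·13.5 = 0.
That is s² + 6.223s + 82.35 = 0, so ω_n = 9.075 rad/s and ζ = 6.223/(2·9.075) = 0.3429.

ζ = 0.343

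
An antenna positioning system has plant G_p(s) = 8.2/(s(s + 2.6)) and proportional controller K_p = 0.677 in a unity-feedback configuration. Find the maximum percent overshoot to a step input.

12.5%

The closed-loop denominator s² + 2.6s + 5.551 gives ω_n = √5.551 = 2.356 and ζ = 2.6/(2ω_n) = 0.5517.
%OS = 100·exp(−πζ/√(1−ζ²)) = 100·exp(−π·0.5517/√0.6956) = 12.5%.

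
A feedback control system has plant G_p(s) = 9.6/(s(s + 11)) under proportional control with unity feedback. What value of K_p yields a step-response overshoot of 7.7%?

K_p = 7.88

From %OS = 100·exp(−πζ/√(1−ζ²)) = 7.7%, ζ = −ln(0.077)/√(π²+ln²(0.077)) = 0.6323.
Characteristic equation s² + 11s + 9.6K_p = 0 gives ζ = 11/(2√(9.6K_p)).
Setting ζ = 0.6323: √(9.6K_p) = 11/(2·0.6323) = 8.699, so K_p = 75.67/9.6 = 7.88.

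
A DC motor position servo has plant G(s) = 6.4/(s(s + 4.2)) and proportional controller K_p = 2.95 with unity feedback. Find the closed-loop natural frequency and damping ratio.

ω_n = 4.35 rad/s, ζ = 0.483

With unity feedback the closed-loop characteristic equation is s² + 4.2s + 2.95·6.4 = s² + 4.2s + 18.88 = 0.
So ω_n² = 18.88 ⇒ ω_n = 4.345 rad/s, and ζ = 4.2/(2ω_n) = 0.483.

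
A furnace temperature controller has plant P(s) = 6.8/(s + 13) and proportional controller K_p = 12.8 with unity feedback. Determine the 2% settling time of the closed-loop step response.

Closed-loop transfer function: T(s) = K_p·P(s)/(1 + K_p·P(s)) = 87.04/(s + 13 + 87.04) = 87.04/(s + 100).
Time constant τ = 1/100 = 0.009996 s, so the 2% settling time is about 4τ = 0.04 s.

T_s ≈ 0.04 s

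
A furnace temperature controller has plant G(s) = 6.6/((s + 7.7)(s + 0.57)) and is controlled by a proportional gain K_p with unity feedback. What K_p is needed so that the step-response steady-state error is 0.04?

The loop is type 0, so e_ss(step) = 1/(1 + K_pos) with K_pos = K_p·G(0).
G(0) = 1.504. Require 1/(1 + K_p·1.504) = 0.04, so 1 + 1.504·K_p = 25.
K_p = (25 − 1)/1.504 = 16.

K_p = 16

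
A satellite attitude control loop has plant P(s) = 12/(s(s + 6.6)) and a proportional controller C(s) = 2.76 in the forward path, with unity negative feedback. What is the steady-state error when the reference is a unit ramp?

0.199

The loop has one pole at the origin (type 1). Velocity error constant K_v = lim_{s→0} s·C(s)P(s) = 2.76·12/6.6 = 5.018.
Steady-state error to a unit ramp: e_ss = 1/K_v = 0.199.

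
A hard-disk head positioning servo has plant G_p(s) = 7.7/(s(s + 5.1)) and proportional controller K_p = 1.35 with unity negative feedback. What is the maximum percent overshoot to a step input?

1.72%

The closed-loop denominator s² + 5.1s + 10.4 gives ω_n = √10.4 = 3.224 and ζ = 5.1/(2ω_n) = 0.7909.
%OS = 100·exp(−πζ/√(1−ζ²)) = 100·exp(−π·0.7909/√0.3745) = 1.72%.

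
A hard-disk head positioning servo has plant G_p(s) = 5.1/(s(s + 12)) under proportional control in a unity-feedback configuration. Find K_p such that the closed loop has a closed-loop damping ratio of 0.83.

K_p = 10.2

Closed-loop characteristic equation: s² + 12s + K_p·5.1 = 0.
So ω_n = √(5.1K_p) and 2ζω_n = 12, giving ζ = 12/(2√(5.1K_p)).
Setting ζ = 0.83: √(5.1K_p) = 12/(2·0.83) = 7.229, so K_p = 52.26/5.1 = 10.2.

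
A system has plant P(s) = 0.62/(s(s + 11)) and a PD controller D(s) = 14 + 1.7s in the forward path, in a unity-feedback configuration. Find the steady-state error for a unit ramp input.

1.27

The loop has one pole at the origin (type 1). Velocity error constant K_v = lim_{s→0} s·D(s)P(s) = 14·0.62/11 = 0.7891.
Steady-state error to a unit ramp: e_ss = 1/K_v = 1.27.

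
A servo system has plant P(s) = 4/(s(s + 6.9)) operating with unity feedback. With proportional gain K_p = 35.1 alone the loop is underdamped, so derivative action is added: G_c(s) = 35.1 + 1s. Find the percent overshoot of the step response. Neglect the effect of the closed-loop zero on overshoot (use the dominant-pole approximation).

Forward path: (35.1 + 1s)·4/(s(s+6.9)). The closed-loop characteristic equation is s² + (6.9 + 4·1)s + 4·35.1 = 0.
That is s² + 10.9s + 140.4 = 0, so ω_n = 11.85 rad/s and ζ = 10.9/(2·11.85) = 0.46.
%OS = 100·exp(−πζ/√(1−ζ²)) = 19.6%.

19.6%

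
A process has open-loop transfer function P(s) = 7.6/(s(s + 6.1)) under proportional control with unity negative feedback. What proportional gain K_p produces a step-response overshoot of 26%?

K_p = 7.88

From %OS = 100·exp(−πζ/√(1−ζ²)) = 26%, ζ = −ln(0.26)/√(π²+ln²(0.26)) = 0.3941.
Characteristic equation s² + 6.1s + 7.6K_p = 0 gives ζ = 6.1/(2√(7.6K_p)).
Setting ζ = 0.3941: √(7.6K_p) = 6.1/(2·0.3941) = 7.739, so K_p = 59.9/7.6 = 7.88.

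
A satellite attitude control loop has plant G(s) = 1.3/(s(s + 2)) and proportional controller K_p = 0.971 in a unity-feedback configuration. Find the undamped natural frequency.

The closed-loop denominator is s(s+2) + 0.971·1.3 = s² + 2s + 1.262.
So ω_n² = 1.262 ⇒ ω_n = 1.124 rad/s, and ζ = 2/(2ω_n) = 0.89.

ω_n = 1.12 rad/s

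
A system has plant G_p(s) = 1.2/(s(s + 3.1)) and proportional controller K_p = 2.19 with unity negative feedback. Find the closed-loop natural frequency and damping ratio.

1 + K_p·G_p(s) = 0 gives s² + 3.1s + 2.628 = 0.
Matching s² + 2ζω_n s + ω_n²: ω_n = √2.628 = 1.621 rad/s and 2ζω_n = 3.1, so ζ = 3.1/(2·1.621) = 0.956.

ω_n = 1.62 rad/s, ζ = 0.956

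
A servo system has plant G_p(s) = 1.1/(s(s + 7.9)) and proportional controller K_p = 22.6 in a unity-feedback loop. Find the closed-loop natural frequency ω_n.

ω_n = 4.99 rad/s

With unity feedback the closed-loop characteristic equation is s² + 7.9s + 22.6·1.1 = s² + 7.9s + 24.86 = 0.
Matching s² + 2ζω_n s + ω_n²: ω_n = √24.86 = 4.986 rad/s and 2ζω_n = 7.9, so ζ = 7.9/(2·4.986) = 0.792.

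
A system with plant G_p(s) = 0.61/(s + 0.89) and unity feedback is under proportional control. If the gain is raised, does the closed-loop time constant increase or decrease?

decrease

Closed-loop pole is at s = −(0.89+K_p·0.61); larger K_p moves it further left, so τ = 1/(0.89+K_p·0.61) decreases.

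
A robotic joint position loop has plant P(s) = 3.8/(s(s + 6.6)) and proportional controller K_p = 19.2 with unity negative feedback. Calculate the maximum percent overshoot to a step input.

26.8%

From 1 + K_pP(s) = 0: s² + 6.6s + 72.96 = 0 ⇒ ω_n = 8.542, ζ = 0.3863.
%OS = 100·exp(−πζ/√(1−ζ²)) = 100·exp(−π·0.3863/√0.8507) = 26.8%.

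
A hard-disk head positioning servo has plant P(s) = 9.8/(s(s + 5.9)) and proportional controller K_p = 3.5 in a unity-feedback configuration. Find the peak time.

T_p = 0.621 s

From 1 + K_pP(s) = 0: s² + 5.9s + 34.3 = 0 ⇒ ω_n = 5.857, ζ = 0.5037.
Damped frequency ω_d = ω_n√(1−ζ²) = 5.059 rad/s, so peak time T_p = π/ω_d = 0.621 s.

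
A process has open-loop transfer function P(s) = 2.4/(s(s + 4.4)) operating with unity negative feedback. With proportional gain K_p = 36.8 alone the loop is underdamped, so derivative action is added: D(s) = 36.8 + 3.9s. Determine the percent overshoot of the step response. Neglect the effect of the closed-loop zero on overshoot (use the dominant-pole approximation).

3.42%

Forward path: (36.8 + 3.9s)·2.4/(s(s+4.4)). The closed-loop characteristic equation is s² + (4.4 + 2.4·3.9)s + 2.4·36.8 = 0.
That is s² + 13.76s + 88.32 = 0, so ω_n = 9.398 rad/s and ζ = 13.76/(2·9.398) = 0.7321.
%OS = 100·exp(−πζ/√(1−ζ²)) = 3.42%.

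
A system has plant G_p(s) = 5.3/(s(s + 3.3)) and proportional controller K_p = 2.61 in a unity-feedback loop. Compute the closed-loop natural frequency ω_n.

With unity feedback the closed-loop characteristic equation is s² + 3.3s + 2.61·5.3 = s² + 3.3s + 13.83 = 0.
So ω_n² = 13.83 ⇒ ω_n = 3.719 rad/s, and ζ = 3.3/(2ω_n) = 0.444.

ω_n = 3.72 rad/s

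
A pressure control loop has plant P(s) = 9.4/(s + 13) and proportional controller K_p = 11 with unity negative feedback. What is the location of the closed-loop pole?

Closed-loop transfer function: T(s) = K_p·P(s)/(1 + K_p·P(s)) = 103.4/(s + 13 + 103.4) = 103.4/(s + 116.4).
The closed-loop pole is at s = −116.4.

s = -116.4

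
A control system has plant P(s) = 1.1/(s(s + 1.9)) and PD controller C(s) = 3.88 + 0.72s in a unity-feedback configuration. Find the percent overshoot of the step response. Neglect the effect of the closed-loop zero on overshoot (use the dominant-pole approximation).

6.73%

Forward path: (3.88 + 0.72s)·1.1/(s(s+1.9)). The closed-loop characteristic equation is s² + (1.9 + 1.1·0.72)s + 1.1·3.88 = 0.
That is s² + 2.692s + 4.268 = 0, so ω_n = 2.066 rad/s and ζ = 2.692/(2·2.066) = 0.6515.
%OS = 100·exp(−πζ/√(1−ζ²)) = 6.73%.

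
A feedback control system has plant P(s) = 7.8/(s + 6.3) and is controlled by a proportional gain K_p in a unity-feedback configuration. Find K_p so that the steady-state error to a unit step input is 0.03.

K_p = 26.1

The loop is type 0, so e_ss(step) = 1/(1 + K_pos) with K_pos = K_p·P(0).
P(0) = 1.238. Require 1/(1 + K_p·1.238) = 0.03, so 1 + 1.238·K_p = 33.33.
K_p = (33.33 − 1)/1.238 = 26.1.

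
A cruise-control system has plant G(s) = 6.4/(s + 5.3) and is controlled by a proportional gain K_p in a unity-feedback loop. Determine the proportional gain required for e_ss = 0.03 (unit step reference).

K_p = 26.8

The loop is type 0, so e_ss(step) = 1/(1 + K_pos) with K_pos = K_p·G(0).
G(0) = 1.208. Require 1/(1 + K_p·1.208) = 0.03, so 1 + 1.208·K_p = 33.33.
K_p = (33.33 − 1)/1.208 = 26.8.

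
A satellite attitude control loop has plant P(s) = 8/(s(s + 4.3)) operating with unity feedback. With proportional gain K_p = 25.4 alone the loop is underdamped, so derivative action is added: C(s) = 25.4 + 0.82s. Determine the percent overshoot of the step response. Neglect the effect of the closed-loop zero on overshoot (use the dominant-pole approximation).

27.4%

Forward path: (25.4 + 0.82s)·8/(s(s+4.3)). The closed-loop characteristic equation is s² + (4.3 + 8·0.82)s + 8·25.4 = 0.
That is s² + 10.86s + 203.2 = 0, so ω_n = 14.25 rad/s and ζ = 10.86/(2·14.25) = 0.3809.
%OS = 100·exp(−πζ/√(1−ζ²)) = 27.4%.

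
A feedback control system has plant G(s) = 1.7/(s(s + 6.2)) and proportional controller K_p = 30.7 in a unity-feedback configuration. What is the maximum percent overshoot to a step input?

22.5%

Closed-loop characteristic equation: s² + 6.2s + 52.19 = 0, so ω_n = 7.224 rad/s and ζ = 6.2/(2·7.224) = 0.4291.
%OS = 100·exp(−πζ/√(1−ζ²)) = 100·exp(−π·0.4291/√0.8159) = 22.5%.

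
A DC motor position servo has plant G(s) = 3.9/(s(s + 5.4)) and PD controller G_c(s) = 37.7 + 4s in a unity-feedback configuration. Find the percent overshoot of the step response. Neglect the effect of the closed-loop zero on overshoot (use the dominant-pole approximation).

0.434%

Forward path: (37.7 + 4s)·3.9/(s(s+5.4)). The closed-loop characteristic equation is s² + (5.4 + 3.9·4)s + 3.9·37.7 = 0.
That is s² + 21s + 147 = 0, so ω_n = 12.13 rad/s and ζ = 21/(2·12.13) = 0.8659.
%OS = 100·exp(−πζ/√(1−ζ²)) = 0.434%.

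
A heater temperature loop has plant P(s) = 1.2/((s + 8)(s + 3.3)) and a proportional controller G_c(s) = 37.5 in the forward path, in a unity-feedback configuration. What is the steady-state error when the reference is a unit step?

The loop is type 0. Static position error constant K_pos = G_c(0)·P(0) = 37.5·0.04545 = 1.705.
Steady-state error to a unit step: e_ss = 1/(1+K_pos) = 1/2.705 = 0.37.

0.37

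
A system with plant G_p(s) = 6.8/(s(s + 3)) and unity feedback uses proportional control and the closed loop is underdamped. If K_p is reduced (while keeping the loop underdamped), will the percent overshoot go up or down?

decrease

ζ = 3/(2√(6.8K_p)) rises as K_p falls; higher damping means less overshoot.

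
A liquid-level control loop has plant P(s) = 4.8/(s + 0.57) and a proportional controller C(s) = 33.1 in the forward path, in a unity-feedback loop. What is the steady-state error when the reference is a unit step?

The loop is type 0. Static position error constant K_pos = C(0)·P(0) = 33.1·8.421 = 278.7.
Steady-state error to a unit step: e_ss = 1/(1+K_pos) = 1/279.7 = 0.00357.

0.00357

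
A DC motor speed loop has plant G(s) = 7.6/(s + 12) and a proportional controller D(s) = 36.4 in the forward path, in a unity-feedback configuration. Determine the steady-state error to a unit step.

0.0416

The loop is type 0. Static position error constant K_pos = D(0)·G(0) = 36.4·0.6333 = 23.05.
Steady-state error to a unit step: e_ss = 1/(1+K_pos) = 1/24.05 = 0.0416.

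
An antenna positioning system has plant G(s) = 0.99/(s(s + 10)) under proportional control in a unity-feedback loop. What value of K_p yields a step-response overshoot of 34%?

From %OS = 100·exp(−πζ/√(1−ζ²)) = 34%, ζ = −ln(0.34)/√(π²+ln²(0.34)) = 0.3248.
Characteristic equation s² + 10s + 0.99K_p = 0 gives ζ = 10/(2√(0.99K_p)).
Setting ζ = 0.3248: √(0.99K_p) = 10/(2·0.3248) = 15.4, so K_p = 237/0.99 = 239.

K_p = 239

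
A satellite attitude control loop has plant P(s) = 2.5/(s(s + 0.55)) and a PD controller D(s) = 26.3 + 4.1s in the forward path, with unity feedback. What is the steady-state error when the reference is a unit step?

The open loop D(s)P(s) has a pole at the origin (type 1), so the static position error constant is infinite and e_ss = 1/(1+∞) = 0.

0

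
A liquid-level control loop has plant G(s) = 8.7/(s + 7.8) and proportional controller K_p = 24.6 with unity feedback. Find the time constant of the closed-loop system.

Closed-loop transfer function: T(s) = K_p·G(s)/(1 + K_p·G(s)) = 214/(s + 7.8 + 214) = 214/(s + 221.8).
Time constant τ = 1/221.8 = 0.00451 s.

τ = 0.00451 s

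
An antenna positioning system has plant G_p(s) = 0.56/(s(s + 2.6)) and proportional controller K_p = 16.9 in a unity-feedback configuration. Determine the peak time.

The closed-loop denominator s² + 2.6s + 9.464 gives ω_n = √9.464 = 3.076 and ζ = 2.6/(2ω_n) = 0.4226.
Damped frequency ω_d = ω_n√(1−ζ²) = 2.788 rad/s, so peak time T_p = π/ω_d = 1.13 s.

T_p = 1.13 s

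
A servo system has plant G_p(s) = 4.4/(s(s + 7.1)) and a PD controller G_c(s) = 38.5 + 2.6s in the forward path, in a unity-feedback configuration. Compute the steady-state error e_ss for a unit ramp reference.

The loop has one pole at the origin (type 1). Velocity error constant K_v = lim_{s→0} s·G_c(s)G_p(s) = 38.5·4.4/7.1 = 23.86.
Steady-state error to a unit ramp: e_ss = 1/K_v = 0.0419.

0.0419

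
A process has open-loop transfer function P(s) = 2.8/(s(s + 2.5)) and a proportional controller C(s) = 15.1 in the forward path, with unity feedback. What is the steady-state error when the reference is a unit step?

The open loop C(s)P(s) has a pole at the origin (type 1), so the static position error constant is infinite and e_ss = 1/(1+∞) = 0.

0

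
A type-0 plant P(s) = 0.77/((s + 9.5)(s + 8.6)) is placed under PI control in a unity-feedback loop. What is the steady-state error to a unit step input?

0

The PI controller's integrator makes the forward path type 1, so e_ss to a step is zero.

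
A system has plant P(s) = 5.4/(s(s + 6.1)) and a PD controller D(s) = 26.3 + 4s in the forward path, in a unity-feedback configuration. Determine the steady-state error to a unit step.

0

The open loop D(s)P(s) has a pole at the origin (type 1), so the static position error constant is infinite and e_ss = 1/(1+∞) = 0.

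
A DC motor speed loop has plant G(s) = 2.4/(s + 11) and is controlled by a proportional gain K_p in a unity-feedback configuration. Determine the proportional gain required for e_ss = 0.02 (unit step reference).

For a type-0 loop with proportional control, e_ss = 1/(1 + K_p·G(0)).
G(0) = 0.2182. Require 1/(1 + K_p·0.2182) = 0.02, so 1 + 0.2182·K_p = 50.
K_p = (50 − 1)/0.2182 = 225.

K_p = 225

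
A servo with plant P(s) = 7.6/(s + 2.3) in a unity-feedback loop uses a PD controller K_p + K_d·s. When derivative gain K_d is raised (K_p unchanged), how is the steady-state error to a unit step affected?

unchanged

K_d affects only the transient (the s-coefficient); the DC loop gain, and hence e_ss, depends only on K_p.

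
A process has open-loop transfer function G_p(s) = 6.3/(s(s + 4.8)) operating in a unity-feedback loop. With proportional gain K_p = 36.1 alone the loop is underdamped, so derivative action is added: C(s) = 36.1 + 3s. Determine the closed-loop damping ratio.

Forward path: (36.1 + 3s)·6.3/(s(s+4.8)). The closed-loop characteristic equation is s² + (4.8 + 6.3·3)s + 6.3·36.1 = 0.
That is s² + 23.7s + 227.4 = 0, so ω_n = 15.08 rad/s and ζ = 23.7/(2·15.08) = 0.7858.

ζ = 0.786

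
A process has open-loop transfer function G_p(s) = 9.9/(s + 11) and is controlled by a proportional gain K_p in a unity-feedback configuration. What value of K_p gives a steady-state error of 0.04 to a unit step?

K_p = 26.7

Steady-state error for a unit step on this type-0 loop is 1/(1 + K_p·G_p(0)).
G_p(0) = 0.9. Require 1/(1 + K_p·0.9) = 0.04, so 1 + 0.9·K_p = 25.
K_p = (25 − 1)/0.9 = 26.7.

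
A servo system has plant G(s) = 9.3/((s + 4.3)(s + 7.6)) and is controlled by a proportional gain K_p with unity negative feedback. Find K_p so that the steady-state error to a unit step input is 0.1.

Steady-state error for a unit step on this type-0 loop is 1/(1 + K_p·G(0)).
G(0) = 0.2846. Require 1/(1 + K_p·0.2846) = 0.1, so 1 + 0.2846·K_p = 10.
K_p = (10 − 1)/0.2846 = 31.6.

K_p = 31.6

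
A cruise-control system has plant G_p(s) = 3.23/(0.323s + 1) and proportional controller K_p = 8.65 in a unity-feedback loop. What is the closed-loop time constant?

τ = 0.0112 s

Closed loop: T(s) = K_p·G_p/(1+K_p·G_p) = 27.94/(0.323s + 1 + 27.94), with pole at s = −(1 + 27.94)/0.323 = −89.6.
Closed-loop time constant τ = 1/89.6 = 0.0112 s.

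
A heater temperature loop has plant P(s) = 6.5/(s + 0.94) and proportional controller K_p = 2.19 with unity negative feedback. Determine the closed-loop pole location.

s = -15.17

Closed-loop transfer function: T(s) = K_p·P(s)/(1 + K_p·P(s)) = 14.23/(s + 0.94 + 14.23) = 14.23/(s + 15.17).
The closed-loop pole is at s = −15.17.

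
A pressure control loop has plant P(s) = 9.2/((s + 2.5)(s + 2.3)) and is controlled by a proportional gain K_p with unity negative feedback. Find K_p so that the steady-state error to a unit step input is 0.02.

Steady-state error for a unit step on this type-0 loop is 1/(1 + K_p·P(0)).
P(0) = 1.6. Require 1/(1 + K_p·1.6) = 0.02, so 1 + 1.6·K_p = 50.
K_p = (50 − 1)/1.6 = 30.6.

K_p = 30.6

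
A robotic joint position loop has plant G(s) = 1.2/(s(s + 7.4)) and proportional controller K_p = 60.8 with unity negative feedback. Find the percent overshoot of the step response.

22.1%

The closed-loop denominator s² + 7.4s + 72.96 gives ω_n = √72.96 = 8.542 and ζ = 7.4/(2ω_n) = 0.4332.
%OS = 100·exp(−πζ/√(1−ζ²)) = 100·exp(−π·0.4332/√0.8124) = 22.1%.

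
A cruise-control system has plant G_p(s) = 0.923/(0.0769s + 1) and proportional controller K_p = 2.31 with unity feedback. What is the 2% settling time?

Closed loop: T(s) = K_p·G_p/(1+K_p·G_p) = 2.132/(0.0769s + 1 + 2.132), with pole at s = −(1 + 2.132)/0.0769 = −40.73.
τ = 1/40.73 = 0.02455 s, so 2% settling time ≈ 4τ = 0.0982 s.

T_s ≈ 0.0982 s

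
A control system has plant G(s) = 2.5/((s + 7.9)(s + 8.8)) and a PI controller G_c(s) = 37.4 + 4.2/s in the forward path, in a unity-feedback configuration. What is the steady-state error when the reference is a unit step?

The open loop G_c(s)G(s) has a pole at the origin (type 1), so the static position error constant is infinite and e_ss = 1/(1+∞) = 0.

0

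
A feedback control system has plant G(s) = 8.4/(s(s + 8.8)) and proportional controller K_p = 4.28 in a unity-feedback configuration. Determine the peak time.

T_p = 0.771 s

Closed-loop characteristic equation: s² + 8.8s + 35.95 = 0, so ω_n = 5.996 rad/s and ζ = 8.8/(2·5.996) = 0.7338.
Damped frequency ω_d = ω_n√(1−ζ²) = 4.073 rad/s, so peak time T_p = π/ω_d = 0.771 s.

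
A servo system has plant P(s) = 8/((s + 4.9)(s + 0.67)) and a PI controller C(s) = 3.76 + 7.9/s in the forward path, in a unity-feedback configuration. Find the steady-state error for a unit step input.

The open loop C(s)P(s) has a pole at the origin (type 1), so the static position error constant is infinite and e_ss = 1/(1+∞) = 0.

0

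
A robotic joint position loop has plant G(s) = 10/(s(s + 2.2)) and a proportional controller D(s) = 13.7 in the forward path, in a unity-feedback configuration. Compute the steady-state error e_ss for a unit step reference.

The open loop D(s)G(s) has a pole at the origin (type 1), so the static position error constant is infinite and e_ss = 1/(1+∞) = 0.

0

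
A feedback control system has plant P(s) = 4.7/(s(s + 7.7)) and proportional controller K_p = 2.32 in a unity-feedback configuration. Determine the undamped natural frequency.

ω_n = 3.3 rad/s

With unity feedback the closed-loop characteristic equation is s² + 7.7s + 2.32·4.7 = s² + 7.7s + 10.9 = 0.
Matching s² + 2ζω_n s + ω_n²: ω_n = √10.9 = 3.302 rad/s and 2ζω_n = 7.7, so ζ = 7.7/(2·3.302) = 1.17.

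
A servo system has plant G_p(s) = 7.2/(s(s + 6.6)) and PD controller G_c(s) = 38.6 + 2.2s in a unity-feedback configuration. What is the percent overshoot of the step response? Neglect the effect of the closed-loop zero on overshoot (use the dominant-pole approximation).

5.73%

Forward path: (38.6 + 2.2s)·7.2/(s(s+6.6)). The closed-loop characteristic equation is s² + (6.6 + 7.2·2.2)s + 7.2·38.6 = 0.
That is s² + 22.44s + 277.9 = 0, so ω_n = 16.67 rad/s and ζ = 22.44/(2·16.67) = 0.673.
%OS = 100·exp(−πζ/√(1−ζ²)) = 5.73%.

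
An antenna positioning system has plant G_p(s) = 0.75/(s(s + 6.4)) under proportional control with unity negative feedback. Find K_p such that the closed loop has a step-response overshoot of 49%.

K_p = 278

From %OS = 100·exp(−πζ/√(1−ζ²)) = 49%, ζ = −ln(0.49)/√(π²+ln²(0.49)) = 0.2214.
Characteristic equation s² + 6.4s + 0.75K_p = 0 gives ζ = 6.4/(2√(0.75K_p)).
Setting ζ = 0.2214: √(0.75K_p) = 6.4/(2·0.2214) = 14.45, so K_p = 208.8/0.75 = 278.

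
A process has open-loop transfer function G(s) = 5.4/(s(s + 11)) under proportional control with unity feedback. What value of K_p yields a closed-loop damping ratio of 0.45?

Closed-loop characteristic equation: s² + 11s + K_p·5.4 = 0.
So ω_n = √(5.4K_p) and 2ζω_n = 11, giving ζ = 11/(2√(5.4K_p)).
Setting ζ = 0.45: √(5.4K_p) = 11/(2·0.45) = 12.22, so K_p = 149.4/5.4 = 27.7.

K_p = 27.7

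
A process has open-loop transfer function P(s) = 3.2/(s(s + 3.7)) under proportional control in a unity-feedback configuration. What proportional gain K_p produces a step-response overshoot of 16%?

From %OS = 100·exp(−πζ/√(1−ζ²)) = 16%, ζ = −ln(0.16)/√(π²+ln²(0.16)) = 0.5039.
Characteristic equation s² + 3.7s + 3.2K_p = 0 gives ζ = 3.7/(2√(3.2K_p)).
Setting ζ = 0.5039: √(3.2K_p) = 3.7/(2·0.5039) = 3.672, so K_p = 13.48/3.2 = 4.21.

K_p = 4.21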